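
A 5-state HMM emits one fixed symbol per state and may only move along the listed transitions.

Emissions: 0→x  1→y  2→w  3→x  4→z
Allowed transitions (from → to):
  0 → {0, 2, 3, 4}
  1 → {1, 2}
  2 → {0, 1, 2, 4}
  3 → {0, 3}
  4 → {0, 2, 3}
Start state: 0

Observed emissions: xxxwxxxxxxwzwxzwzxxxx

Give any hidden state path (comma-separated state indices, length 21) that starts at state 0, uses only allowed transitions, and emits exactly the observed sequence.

0,0,0,2,0,3,3,3,3,0,2,4,2,0,4,2,4,0,3,3,0

  0: obs=x cand={0,3} pick 0 [start]
  1: obs=x cand={0,3} pick 0 [0->0 ok]
  2: obs=x cand={0,3} pick 0 [0->0 ok]
  3: obs=w cand={2} pick 2 [0->2 ok]
  4: obs=x cand={0,3} pick 0 [2->0 ok]
  5: obs=x cand={0,3} pick 3 [0->3 ok]
  6: obs=x cand={0,3} pick 3 [3->3 ok]
  7: obs=x cand={0,3} pick 3 [3->3 ok]
  8: obs=x cand={0,3} pick 3 [3->3 ok]
  9: obs=x cand={0,3} pick 0 [3->0 ok]
  10: obs=w cand={2} pick 2 [0->2 ok]
  11: obs=z cand={4} pick 4 [2->4 ok]
  12: obs=w cand={2} pick 2 [4->2 ok]
  13: obs=x cand={0,3} pick 0 [2->0 ok]
  14: obs=z cand={4} pick 4 [0->4 ok]
  15: obs=w cand={2} pick 2 [4->2 ok]
  16: obs=z cand={4} pick 4 [2->4 ok]
  17: obs=x cand={0,3} pick 0 [4->0 ok]
  18: obs=x cand={0,3} pick 3 [0->3 ok]
  19: obs=x cand={0,3} pick 3 [3->3 ok]
  20: obs=x cand={0,3} pick 0 [3->0 ok]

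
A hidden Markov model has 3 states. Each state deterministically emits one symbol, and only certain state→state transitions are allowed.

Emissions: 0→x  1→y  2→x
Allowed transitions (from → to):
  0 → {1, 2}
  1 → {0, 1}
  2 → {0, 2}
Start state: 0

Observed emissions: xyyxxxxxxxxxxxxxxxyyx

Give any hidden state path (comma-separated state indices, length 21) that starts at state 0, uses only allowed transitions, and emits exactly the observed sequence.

  0: obs=x cand={0,2} pick 0 [start]
  1: obs=y cand={1} pick 1 [0->1 ok]
  2: obs=y cand={1} pick 1 [1->1 ok]
  3: obs=x cand={0,2} pick 0 [1->0 ok]
  4: obs=x cand={0,2} pick 2 [0->2 ok]
  5: obs=x cand={0,2} pick 0 [2->0 ok]
  6: obs=x cand={0,2} pick 2 [0->2 ok]
  7: obs=x cand={0,2} pick 2 [2->2 ok]
  8: obs=x cand={0,2} pick 0 [2->0 ok]
  9: obs=x cand={0,2} pick 2 [0->2 ok]
  10: obs=x cand={0,2} pick 2 [2->2 ok]
  11: obs=x cand={0,2} pick 0 [2->0 ok]
  12: obs=x cand={0,2} pick 2 [0->2 ok]
  13: obs=x cand={0,2} pick 0 [2->0 ok]
  14: obs=x cand={0,2} pick 2 [0->2 ok]
  15: obs=x cand={0,2} pick 0 [2->0 ok]
  16: obs=x cand={0,2} pick 2 [0->2 ok]
  17: obs=x cand={0,2} pick 0 [2->0 ok]
  18: obs=y cand={1} pick 1 [0->1 ok]
  19: obs=y cand={1} pick 1 [1->1 ok]
  20: obs=x cand={0,2} pick 0 [1->0 ok]

0,1,1,0,2,0,2,2,0,2,2,0,2,0,2,0,2,0,1,1,0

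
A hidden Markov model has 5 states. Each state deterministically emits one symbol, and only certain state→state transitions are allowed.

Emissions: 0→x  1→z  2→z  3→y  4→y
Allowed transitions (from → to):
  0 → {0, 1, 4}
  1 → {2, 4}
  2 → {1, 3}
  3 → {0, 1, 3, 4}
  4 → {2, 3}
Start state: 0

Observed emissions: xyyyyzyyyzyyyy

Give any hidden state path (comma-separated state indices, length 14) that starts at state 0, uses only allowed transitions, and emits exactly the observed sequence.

  pos 0: x in {0}, choose 0; start
  pos 1: y in {3,4}, choose 4; 0->4 ok
  pos 2: y in {3,4}, choose 3; 4->3 ok
  pos 3: y in {3,4}, choose 3; 3->3 ok
  pos 4: y in {3,4}, choose 4; 3->4 ok
  pos 5: z in {1,2}, choose 2; 4->2 ok
  pos 6: y in {3,4}, choose 3; 2->3 ok
  pos 7: y in {3,4}, choose 4; 3->4 ok
  pos 8: y in {3,4}, choose 3; 4->3 ok
  pos 9: z in {1,2}, choose 1; 3->1 ok
  pos 10: y in {3,4}, choose 4; 1->4 ok
  pos 11: y in {3,4}, choose 3; 4->3 ok
  pos 12: y in {3,4}, choose 3; 3->3 ok
  pos 13: y in {3,4}, choose 3; 3->3 ok

0,4,3,3,4,2,3,4,3,1,4,3,3,3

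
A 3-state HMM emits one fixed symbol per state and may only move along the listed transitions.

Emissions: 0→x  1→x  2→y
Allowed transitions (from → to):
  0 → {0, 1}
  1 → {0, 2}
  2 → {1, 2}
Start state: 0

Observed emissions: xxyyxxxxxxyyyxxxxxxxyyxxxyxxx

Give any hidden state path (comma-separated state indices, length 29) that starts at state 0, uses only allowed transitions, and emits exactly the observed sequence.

0,1,2,2,1,0,0,1,0,1,2,2,2,1,0,0,0,1,0,1,2,2,1,0,1,2,1,0,0

  t0 'x' -> {0,1}, take 0 (start)
  t1 'x' -> {0,1}, take 1 (0->1 ok)
  t2 'y' -> {2}, take 2 (1->2 ok)
  t3 'y' -> {2}, take 2 (2->2 ok)
  t4 'x' -> {0,1}, take 1 (2->1 ok)
  t5 'x' -> {0,1}, take 0 (1->0 ok)
  t6 'x' -> {0,1}, take 0 (0->0 ok)
  t7 'x' -> {0,1}, take 1 (0->1 ok)
  t8 'x' -> {0,1}, take 0 (1->0 ok)
  t9 'x' -> {0,1}, take 1 (0->1 ok)
  t10 'y' -> {2}, take 2 (1->2 ok)
  t11 'y' -> {2}, take 2 (2->2 ok)
  t12 'y' -> {2}, take 2 (2->2 ok)
  t13 'x' -> {0,1}, take 1 (2->1 ok)
  t14 'x' -> {0,1}, take 0 (1->0 ok)
  t15 'x' -> {0,1}, take 0 (0->0 ok)
  t16 'x' -> {0,1}, take 0 (0->0 ok)
  t17 'x' -> {0,1}, take 1 (0->1 ok)
  t18 'x' -> {0,1}, take 0 (1->0 ok)
  t19 'x' -> {0,1}, take 1 (0->1 ok)
  t20 'y' -> {2}, take 2 (1->2 ok)
  t21 'y' -> {2}, take 2 (2->2 ok)
  t22 'x' -> {0,1}, take 1 (2->1 ok)
  t23 'x' -> {0,1}, take 0 (1->0 ok)
  t24 'x' -> {0,1}, take 1 (0->1 ok)
  t25 'y' -> {2}, take 2 (1->2 ok)
  t26 'x' -> {0,1}, take 1 (2->1 ok)
  t27 'x' -> {0,1}, take 0 (1->0 ok)
  t28 'x' -> {0,1}, take 0 (0->0 ok)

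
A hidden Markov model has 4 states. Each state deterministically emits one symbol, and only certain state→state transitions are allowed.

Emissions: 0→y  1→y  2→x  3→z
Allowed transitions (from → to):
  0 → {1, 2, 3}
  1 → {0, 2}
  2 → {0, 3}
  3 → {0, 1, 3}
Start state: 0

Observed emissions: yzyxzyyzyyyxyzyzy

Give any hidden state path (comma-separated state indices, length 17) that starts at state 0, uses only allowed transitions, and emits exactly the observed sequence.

0,3,0,2,3,1,0,3,0,1,0,2,0,3,0,3,0

  0: obs=y cand={0,1} pick 0 [start]
  1: obs=z cand={3} pick 3 [0->3 ok]
  2: obs=y cand={0,1} pick 0 [3->0 ok]
  3: obs=x cand={2} pick 2 [0->2 ok]
  4: obs=z cand={3} pick 3 [2->3 ok]
  5: obs=y cand={0,1} pick 1 [3->1 ok]
  6: obs=y cand={0,1} pick 0 [1->0 ok]
  7: obs=z cand={3} pick 3 [0->3 ok]
  8: obs=y cand={0,1} pick 0 [3->0 ok]
  9: obs=y cand={0,1} pick 1 [0->1 ok]
  10: obs=y cand={0,1} pick 0 [1->0 ok]
  11: obs=x cand={2} pick 2 [0->2 ok]
  12: obs=y cand={0,1} pick 0 [2->0 ok]
  13: obs=z cand={3} pick 3 [0->3 ok]
  14: obs=y cand={0,1} pick 0 [3->0 ok]
  15: obs=z cand={3} pick 3 [0->3 ok]
  16: obs=y cand={0,1} pick 0 [3->0 ok]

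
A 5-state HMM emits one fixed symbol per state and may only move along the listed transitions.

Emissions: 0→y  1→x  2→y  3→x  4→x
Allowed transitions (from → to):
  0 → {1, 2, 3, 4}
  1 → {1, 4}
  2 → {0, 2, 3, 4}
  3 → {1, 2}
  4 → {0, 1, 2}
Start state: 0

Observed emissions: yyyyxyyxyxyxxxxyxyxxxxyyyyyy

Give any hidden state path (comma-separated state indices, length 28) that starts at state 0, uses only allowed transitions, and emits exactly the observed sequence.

0,2,0,2,3,2,2,4,0,4,2,3,1,1,4,2,3,2,3,1,1,4,2,0,2,0,2,2

  pos 0: y in {0,2}, choose 0; start
  pos 1: y in {0,2}, choose 2; 0->2 ok
  pos 2: y in {0,2}, choose 0; 2->0 ok
  pos 3: y in {0,2}, choose 2; 0->2 ok
  pos 4: x in {1,3,4}, choose 3; 2->3 ok
  pos 5: y in {0,2}, choose 2; 3->2 ok
  pos 6: y in {0,2}, choose 2; 2->2 ok
  pos 7: x in {1,3,4}, choose 4; 2->4 ok
  pos 8: y in {0,2}, choose 0; 4->0 ok
  pos 9: x in {1,3,4}, choose 4; 0->4 ok
  pos 10: y in {0,2}, choose 2; 4->2 ok
  pos 11: x in {1,3,4}, choose 3; 2->3 ok
  pos 12: x in {1,3,4}, choose 1; 3->1 ok
  pos 13: x in {1,3,4}, choose 1; 1->1 ok
  pos 14: x in {1,3,4}, choose 4; 1->4 ok
  pos 15: y in {0,2}, choose 2; 4->2 ok
  pos 16: x in {1,3,4}, choose 3; 2->3 ok
  pos 17: y in {0,2}, choose 2; 3->2 ok
  pos 18: x in {1,3,4}, choose 3; 2->3 ok
  pos 19: x in {1,3,4}, choose 1; 3->1 ok
  pos 20: x in {1,3,4}, choose 1; 1->1 ok
  pos 21: x in {1,3,4}, choose 4; 1->4 ok
  pos 22: y in {0,2}, choose 2; 4->2 ok
  pos 23: y in {0,2}, choose 0; 2->0 ok
  pos 24: y in {0,2}, choose 2; 0->2 ok
  pos 25: y in {0,2}, choose 0; 2->0 ok
  pos 26: y in {0,2}, choose 2; 0->2 ok
  pos 27: y in {0,2}, choose 2; 2->2 ok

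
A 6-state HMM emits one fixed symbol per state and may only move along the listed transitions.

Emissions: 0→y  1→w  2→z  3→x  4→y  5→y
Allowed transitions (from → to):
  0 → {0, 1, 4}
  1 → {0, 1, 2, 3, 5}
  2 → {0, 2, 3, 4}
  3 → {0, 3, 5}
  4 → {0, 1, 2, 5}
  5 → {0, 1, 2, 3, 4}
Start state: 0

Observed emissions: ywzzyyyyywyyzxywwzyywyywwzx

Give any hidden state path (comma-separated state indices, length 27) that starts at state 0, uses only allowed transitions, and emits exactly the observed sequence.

0,1,2,2,4,5,4,0,0,1,0,4,2,3,0,1,1,2,4,0,1,0,4,1,1,2,3

  pos 0: y in {0,4,5}, choose 0; start
  pos 1: w in {1}, choose 1; 0->1 ok
  pos 2: z in {2}, choose 2; 1->2 ok
  pos 3: z in {2}, choose 2; 2->2 ok
  pos 4: y in {0,4,5}, choose 4; 2->4 ok
  pos 5: y in {0,4,5}, choose 5; 4->5 ok
  pos 6: y in {0,4,5}, choose 4; 5->4 ok
  pos 7: y in {0,4,5}, choose 0; 4->0 ok
  pos 8: y in {0,4,5}, choose 0; 0->0 ok
  pos 9: w in {1}, choose 1; 0->1 ok
  pos 10: y in {0,4,5}, choose 0; 1->0 ok
  pos 11: y in {0,4,5}, choose 4; 0->4 ok
  pos 12: z in {2}, choose 2; 4->2 ok
  pos 13: x in {3}, choose 3; 2->3 ok
  pos 14: y in {0,4,5}, choose 0; 3->0 ok
  pos 15: w in {1}, choose 1; 0->1 ok
  pos 16: w in {1}, choose 1; 1->1 ok
  pos 17: z in {2}, choose 2; 1->2 ok
  pos 18: y in {0,4,5}, choose 4; 2->4 ok
  pos 19: y in {0,4,5}, choose 0; 4->0 ok
  pos 20: w in {1}, choose 1; 0->1 ok
  pos 21: y in {0,4,5}, choose 0; 1->0 ok
  pos 22: y in {0,4,5}, choose 4; 0->4 ok
  pos 23: w in {1}, choose 1; 4->1 ok
  pos 24: w in {1}, choose 1; 1->1 ok
  pos 25: z in {2}, choose 2; 1->2 ok
  pos 26: x in {3}, choose 3; 2->3 ok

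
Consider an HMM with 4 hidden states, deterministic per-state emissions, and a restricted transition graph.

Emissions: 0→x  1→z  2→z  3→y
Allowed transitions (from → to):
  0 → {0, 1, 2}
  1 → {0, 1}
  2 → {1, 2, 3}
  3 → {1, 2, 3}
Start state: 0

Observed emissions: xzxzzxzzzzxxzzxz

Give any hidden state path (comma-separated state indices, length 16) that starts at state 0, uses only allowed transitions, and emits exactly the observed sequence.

  [0] x  {0}  => 0  start
  [1] z  {1,2}  => 1  0->1 ok
  [2] x  {0}  => 0  1->0 ok
  [3] z  {1,2}  => 2  0->2 ok
  [4] z  {1,2}  => 1  2->1 ok
  [5] x  {0}  => 0  1->0 ok
  [6] z  {1,2}  => 2  0->2 ok
  [7] z  {1,2}  => 1  2->1 ok
  [8] z  {1,2}  => 1  1->1 ok
  [9] z  {1,2}  => 1  1->1 ok
  [10] x  {0}  => 0  1->0 ok
  [11] x  {0}  => 0  0->0 ok
  [12] z  {1,2}  => 2  0->2 ok
  [13] z  {1,2}  => 1  2->1 ok
  [14] x  {0}  => 0  1->0 ok
  [15] z  {1,2}  => 1  0->1 ok

0,1,0,2,1,0,2,1,1,1,0,0,2,1,0,1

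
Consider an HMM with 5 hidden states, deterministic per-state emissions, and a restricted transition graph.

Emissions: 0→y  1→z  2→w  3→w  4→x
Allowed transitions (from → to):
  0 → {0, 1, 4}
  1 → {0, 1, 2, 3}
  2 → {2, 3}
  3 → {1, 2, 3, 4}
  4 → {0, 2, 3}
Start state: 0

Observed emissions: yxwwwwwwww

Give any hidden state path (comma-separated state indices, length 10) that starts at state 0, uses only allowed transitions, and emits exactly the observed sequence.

0,4,2,3,2,2,3,2,3,2

  pos 0: y in {0}, choose 0; start
  pos 1: x in {4}, choose 4; 0->4 ok
  pos 2: w in {2,3}, choose 2; 4->2 ok
  pos 3: w in {2,3}, choose 3; 2->3 ok
  pos 4: w in {2,3}, choose 2; 3->2 ok
  pos 5: w in {2,3}, choose 2; 2->2 ok
  pos 6: w in {2,3}, choose 3; 2->3 ok
  pos 7: w in {2,3}, choose 2; 3->2 ok
  pos 8: w in {2,3}, choose 3; 2->3 ok
  pos 9: w in {2,3}, choose 2; 3->2 ok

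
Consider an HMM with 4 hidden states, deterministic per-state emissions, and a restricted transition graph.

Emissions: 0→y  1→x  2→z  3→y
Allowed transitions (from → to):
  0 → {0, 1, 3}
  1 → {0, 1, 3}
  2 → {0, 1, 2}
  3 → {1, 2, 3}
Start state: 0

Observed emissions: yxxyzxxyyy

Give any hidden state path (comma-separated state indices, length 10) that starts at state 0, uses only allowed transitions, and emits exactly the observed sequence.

  t0 'y' -> {0,3}, take 0 (start)
  t1 'x' -> {1}, take 1 (0->1 ok)
  t2 'x' -> {1}, take 1 (1->1 ok)
  t3 'y' -> {0,3}, take 3 (1->3 ok)
  t4 'z' -> {2}, take 2 (3->2 ok)
  t5 'x' -> {1}, take 1 (2->1 ok)
  t6 'x' -> {1}, take 1 (1->1 ok)
  t7 'y' -> {0,3}, take 0 (1->0 ok)
  t8 'y' -> {0,3}, take 0 (0->0 ok)
  t9 'y' -> {0,3}, take 0 (0->0 ok)

0,1,1,3,2,1,1,0,0,0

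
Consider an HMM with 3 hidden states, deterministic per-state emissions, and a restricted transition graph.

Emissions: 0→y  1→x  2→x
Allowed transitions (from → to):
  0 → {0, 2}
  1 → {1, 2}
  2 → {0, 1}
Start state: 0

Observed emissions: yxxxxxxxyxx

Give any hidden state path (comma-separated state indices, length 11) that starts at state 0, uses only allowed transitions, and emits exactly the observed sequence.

0,2,1,1,2,1,1,2,0,2,1

  t0 'y' -> {0}, take 0 (start)
  t1 'x' -> {1,2}, take 2 (0->2 ok)
  t2 'x' -> {1,2}, take 1 (2->1 ok)
  t3 'x' -> {1,2}, take 1 (1->1 ok)
  t4 'x' -> {1,2}, take 2 (1->2 ok)
  t5 'x' -> {1,2}, take 1 (2->1 ok)
  t6 'x' -> {1,2}, take 1 (1->1 ok)
  t7 'x' -> {1,2}, take 2 (1->2 ok)
  t8 'y' -> {0}, take 0 (2->0 ok)
  t9 'x' -> {1,2}, take 2 (0->2 ok)
  t10 'x' -> {1,2}, take 1 (2->1 ok)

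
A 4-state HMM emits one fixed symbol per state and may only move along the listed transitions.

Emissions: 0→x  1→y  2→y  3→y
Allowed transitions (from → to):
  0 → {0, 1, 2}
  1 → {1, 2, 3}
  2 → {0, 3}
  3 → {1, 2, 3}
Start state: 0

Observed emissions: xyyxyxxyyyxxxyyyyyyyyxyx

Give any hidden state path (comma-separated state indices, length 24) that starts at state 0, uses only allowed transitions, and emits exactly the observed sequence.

0,1,2,0,2,0,0,2,3,2,0,0,0,2,3,3,3,1,2,3,2,0,2,0

  pos 0: x in {0}, choose 0; start
  pos 1: y in {1,2,3}, choose 1; 0->1 ok
  pos 2: y in {1,2,3}, choose 2; 1->2 ok
  pos 3: x in {0}, choose 0; 2->0 ok
  pos 4: y in {1,2,3}, choose 2; 0->2 ok
  pos 5: x in {0}, choose 0; 2->0 ok
  pos 6: x in {0}, choose 0; 0->0 ok
  pos 7: y in {1,2,3}, choose 2; 0->2 ok
  pos 8: y in {1,2,3}, choose 3; 2->3 ok
  pos 9: y in {1,2,3}, choose 2; 3->2 ok
  pos 10: x in {0}, choose 0; 2->0 ok
  pos 11: x in {0}, choose 0; 0->0 ok
  pos 12: x in {0}, choose 0; 0->0 ok
  pos 13: y in {1,2,3}, choose 2; 0->2 ok
  pos 14: y in {1,2,3}, choose 3; 2->3 ok
  pos 15: y in {1,2,3}, choose 3; 3->3 ok
  pos 16: y in {1,2,3}, choose 3; 3->3 ok
  pos 17: y in {1,2,3}, choose 1; 3->1 ok
  pos 18: y in {1,2,3}, choose 2; 1->2 ok
  pos 19: y in {1,2,3}, choose 3; 2->3 ok
  pos 20: y in {1,2,3}, choose 2; 3->2 ok
  pos 21: x in {0}, choose 0; 2->0 ok
  pos 22: y in {1,2,3}, choose 2; 0->2 ok
  pos 23: x in {0}, choose 0; 2->0 ok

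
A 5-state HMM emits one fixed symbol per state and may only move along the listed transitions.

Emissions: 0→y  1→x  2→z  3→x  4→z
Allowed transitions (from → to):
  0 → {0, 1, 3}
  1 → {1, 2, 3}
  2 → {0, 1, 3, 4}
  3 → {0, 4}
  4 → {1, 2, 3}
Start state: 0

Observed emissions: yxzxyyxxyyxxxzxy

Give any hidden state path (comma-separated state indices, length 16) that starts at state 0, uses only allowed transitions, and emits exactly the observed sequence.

0,3,4,3,0,0,1,3,0,0,1,1,1,2,3,0

  t0 'y' -> {0}, take 0 (start)
  t1 'x' -> {1,3}, take 3 (0->3 ok)
  t2 'z' -> {2,4}, take 4 (3->4 ok)
  t3 'x' -> {1,3}, take 3 (4->3 ok)
  t4 'y' -> {0}, take 0 (3->0 ok)
  t5 'y' -> {0}, take 0 (0->0 ok)
  t6 'x' -> {1,3}, take 1 (0->1 ok)
  t7 'x' -> {1,3}, take 3 (1->3 ok)
  t8 'y' -> {0}, take 0 (3->0 ok)
  t9 'y' -> {0}, take 0 (0->0 ok)
  t10 'x' -> {1,3}, take 1 (0->1 ok)
  t11 'x' -> {1,3}, take 1 (1->1 ok)
  t12 'x' -> {1,3}, take 1 (1->1 ok)
  t13 'z' -> {2,4}, take 2 (1->2 ok)
  t14 'x' -> {1,3}, take 3 (2->3 ok)
  t15 'y' -> {0}, take 0 (3->0 ok)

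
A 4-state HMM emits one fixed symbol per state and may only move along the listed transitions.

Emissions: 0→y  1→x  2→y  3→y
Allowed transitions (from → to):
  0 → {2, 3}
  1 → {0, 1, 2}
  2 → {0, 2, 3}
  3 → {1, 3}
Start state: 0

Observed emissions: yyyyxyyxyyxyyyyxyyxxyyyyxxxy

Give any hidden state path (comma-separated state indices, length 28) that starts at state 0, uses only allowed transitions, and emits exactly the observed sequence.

  0: obs=y cand={0,2,3} pick 0 [start]
  1: obs=y cand={0,2,3} pick 2 [0->2 ok]
  2: obs=y cand={0,2,3} pick 0 [2->0 ok]
  3: obs=y cand={0,2,3} pick 3 [0->3 ok]
  4: obs=x cand={1} pick 1 [3->1 ok]
  5: obs=y cand={0,2,3} pick 0 [1->0 ok]
  6: obs=y cand={0,2,3} pick 3 [0->3 ok]
  7: obs=x cand={1} pick 1 [3->1 ok]
  8: obs=y cand={0,2,3} pick 0 [1->0 ok]
  9: obs=y cand={0,2,3} pick 3 [0->3 ok]
  10: obs=x cand={1} pick 1 [3->1 ok]
  11: obs=y cand={0,2,3} pick 0 [1->0 ok]
  12: obs=y cand={0,2,3} pick 2 [0->2 ok]
  13: obs=y cand={0,2,3} pick 2 [2->2 ok]
  14: obs=y cand={0,2,3} pick 3 [2->3 ok]
  15: obs=x cand={1} pick 1 [3->1 ok]
  16: obs=y cand={0,2,3} pick 2 [1->2 ok]
  17: obs=y cand={0,2,3} pick 3 [2->3 ok]
  18: obs=x cand={1} pick 1 [3->1 ok]
  19: obs=x cand={1} pick 1 [1->1 ok]
  20: obs=y cand={0,2,3} pick 2 [1->2 ok]
  21: obs=y cand={0,2,3} pick 0 [2->0 ok]
  22: obs=y cand={0,2,3} pick 3 [0->3 ok]
  23: obs=y cand={0,2,3} pick 3 [3->3 ok]
  24: obs=x cand={1} pick 1 [3->1 ok]
  25: obs=x cand={1} pick 1 [1->1 ok]
  26: obs=x cand={1} pick 1 [1->1 ok]
  27: obs=y cand={0,2,3} pick 0 [1->0 ok]

0,2,0,3,1,0,3,1,0,3,1,0,2,2,3,1,2,3,1,1,2,0,3,3,1,1,1,0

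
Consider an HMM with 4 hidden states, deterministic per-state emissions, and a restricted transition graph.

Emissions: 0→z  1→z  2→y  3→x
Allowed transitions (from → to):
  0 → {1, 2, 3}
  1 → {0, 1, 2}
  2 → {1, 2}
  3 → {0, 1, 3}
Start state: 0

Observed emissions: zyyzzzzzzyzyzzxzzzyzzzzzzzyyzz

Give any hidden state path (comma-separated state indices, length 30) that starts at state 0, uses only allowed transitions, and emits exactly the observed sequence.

0,2,2,1,0,1,1,0,1,2,1,2,1,0,3,1,1,0,2,1,1,1,0,1,1,0,2,2,1,1

  0: obs=z cand={0,1} pick 0 [start]
  1: obs=y cand={2} pick 2 [0->2 ok]
  2: obs=y cand={2} pick 2 [2->2 ok]
  3: obs=z cand={0,1} pick 1 [2->1 ok]
  4: obs=z cand={0,1} pick 0 [1->0 ok]
  5: obs=z cand={0,1} pick 1 [0->1 ok]
  6: obs=z cand={0,1} pick 1 [1->1 ok]
  7: obs=z cand={0,1} pick 0 [1->0 ok]
  8: obs=z cand={0,1} pick 1 [0->1 ok]
  9: obs=y cand={2} pick 2 [1->2 ok]
  10: obs=z cand={0,1} pick 1 [2->1 ok]
  11: obs=y cand={2} pick 2 [1->2 ok]
  12: obs=z cand={0,1} pick 1 [2->1 ok]
  13: obs=z cand={0,1} pick 0 [1->0 ok]
  14: obs=x cand={3} pick 3 [0->3 ok]
  15: obs=z cand={0,1} pick 1 [3->1 ok]
  16: obs=z cand={0,1} pick 1 [1->1 ok]
  17: obs=z cand={0,1} pick 0 [1->0 ok]
  18: obs=y cand={2} pick 2 [0->2 ok]
  19: obs=z cand={0,1} pick 1 [2->1 ok]
  20: obs=z cand={0,1} pick 1 [1->1 ok]
  21: obs=z cand={0,1} pick 1 [1->1 ok]
  22: obs=z cand={0,1} pick 0 [1->0 ok]
  23: obs=z cand={0,1} pick 1 [0->1 ok]
  24: obs=z cand={0,1} pick 1 [1->1 ok]
  25: obs=z cand={0,1} pick 0 [1->0 ok]
  26: obs=y cand={2} pick 2 [0->2 ok]
  27: obs=y cand={2} pick 2 [2->2 ok]
  28: obs=z cand={0,1} pick 1 [2->1 ok]
  29: obs=z cand={0,1} pick 1 [1->1 ok]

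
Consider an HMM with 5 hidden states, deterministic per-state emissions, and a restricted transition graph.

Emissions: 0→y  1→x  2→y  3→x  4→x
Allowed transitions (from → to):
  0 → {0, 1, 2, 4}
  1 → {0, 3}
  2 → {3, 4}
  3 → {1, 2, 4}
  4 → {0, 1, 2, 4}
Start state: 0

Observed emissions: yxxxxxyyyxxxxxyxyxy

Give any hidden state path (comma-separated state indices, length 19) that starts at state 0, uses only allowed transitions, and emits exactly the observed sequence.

0,1,3,1,3,1,0,0,2,3,1,3,1,3,2,4,2,4,2

  t0 'y' -> {0,2}, take 0 (start)
  t1 'x' -> {1,3,4}, take 1 (0->1 ok)
  t2 'x' -> {1,3,4}, take 3 (1->3 ok)
  t3 'x' -> {1,3,4}, take 1 (3->1 ok)
  t4 'x' -> {1,3,4}, take 3 (1->3 ok)
  t5 'x' -> {1,3,4}, take 1 (3->1 ok)
  t6 'y' -> {0,2}, take 0 (1->0 ok)
  t7 'y' -> {0,2}, take 0 (0->0 ok)
  t8 'y' -> {0,2}, take 2 (0->2 ok)
  t9 'x' -> {1,3,4}, take 3 (2->3 ok)
  t10 'x' -> {1,3,4}, take 1 (3->1 ok)
  t11 'x' -> {1,3,4}, take 3 (1->3 ok)
  t12 'x' -> {1,3,4}, take 1 (3->1 ok)
  t13 'x' -> {1,3,4}, take 3 (1->3 ok)
  t14 'y' -> {0,2}, take 2 (3->2 ok)
  t15 'x' -> {1,3,4}, take 4 (2->4 ok)
  t16 'y' -> {0,2}, take 2 (4->2 ok)
  t17 'x' -> {1,3,4}, take 4 (2->4 ok)
  t18 'y' -> {0,2}, take 2 (4->2 ok)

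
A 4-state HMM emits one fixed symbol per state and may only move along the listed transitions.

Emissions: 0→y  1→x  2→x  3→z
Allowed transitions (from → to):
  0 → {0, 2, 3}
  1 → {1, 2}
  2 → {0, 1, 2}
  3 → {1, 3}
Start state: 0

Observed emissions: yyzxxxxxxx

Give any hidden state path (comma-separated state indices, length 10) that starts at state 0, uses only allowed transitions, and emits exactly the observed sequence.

  [0] y  {0}  => 0  start
  [1] y  {0}  => 0  0->0 ok
  [2] z  {3}  => 3  0->3 ok
  [3] x  {1,2}  => 1  3->1 ok
  [4] x  {1,2}  => 1  1->1 ok
  [5] x  {1,2}  => 1  1->1 ok
  [6] x  {1,2}  => 1  1->1 ok
  [7] x  {1,2}  => 2  1->2 ok
  [8] x  {1,2}  => 1  2->1 ok
  [9] x  {1,2}  => 2  1->2 ok

0,0,3,1,1,1,1,2,1,2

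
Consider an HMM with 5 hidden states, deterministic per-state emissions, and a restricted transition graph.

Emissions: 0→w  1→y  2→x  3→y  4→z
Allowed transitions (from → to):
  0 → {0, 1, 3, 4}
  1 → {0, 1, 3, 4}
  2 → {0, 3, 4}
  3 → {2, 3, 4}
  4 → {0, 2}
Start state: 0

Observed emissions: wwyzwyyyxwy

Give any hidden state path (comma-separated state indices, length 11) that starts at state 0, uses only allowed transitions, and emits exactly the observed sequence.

  0: obs=w cand={0} pick 0 [start]
  1: obs=w cand={0} pick 0 [0->0 ok]
  2: obs=y cand={1,3} pick 3 [0->3 ok]
  3: obs=z cand={4} pick 4 [3->4 ok]
  4: obs=w cand={0} pick 0 [4->0 ok]
  5: obs=y cand={1,3} pick 3 [0->3 ok]
  6: obs=y cand={1,3} pick 3 [3->3 ok]
  7: obs=y cand={1,3} pick 3 [3->3 ok]
  8: obs=x cand={2} pick 2 [3->2 ok]
  9: obs=w cand={0} pick 0 [2->0 ok]
  10: obs=y cand={1,3} pick 3 [0->3 ok]

0,0,3,4,0,3,3,3,2,0,3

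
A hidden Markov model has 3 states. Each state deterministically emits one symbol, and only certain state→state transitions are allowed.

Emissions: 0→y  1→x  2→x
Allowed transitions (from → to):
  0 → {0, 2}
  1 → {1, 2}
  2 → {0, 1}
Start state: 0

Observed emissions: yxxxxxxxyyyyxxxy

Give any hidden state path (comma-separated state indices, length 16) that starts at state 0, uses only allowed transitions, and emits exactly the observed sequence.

  pos 0: y in {0}, choose 0; start
  pos 1: x in {1,2}, choose 2; 0->2 ok
  pos 2: x in {1,2}, choose 1; 2->1 ok
  pos 3: x in {1,2}, choose 1; 1->1 ok
  pos 4: x in {1,2}, choose 1; 1->1 ok
  pos 5: x in {1,2}, choose 2; 1->2 ok
  pos 6: x in {1,2}, choose 1; 2->1 ok
  pos 7: x in {1,2}, choose 2; 1->2 ok
  pos 8: y in {0}, choose 0; 2->0 ok
  pos 9: y in {0}, choose 0; 0->0 ok
  pos 10: y in {0}, choose 0; 0->0 ok
  pos 11: y in {0}, choose 0; 0->0 ok
  pos 12: x in {1,2}, choose 2; 0->2 ok
  pos 13: x in {1,2}, choose 1; 2->1 ok
  pos 14: x in {1,2}, choose 2; 1->2 ok
  pos 15: y in {0}, choose 0; 2->0 ok

0,2,1,1,1,2,1,2,0,0,0,0,2,1,2,0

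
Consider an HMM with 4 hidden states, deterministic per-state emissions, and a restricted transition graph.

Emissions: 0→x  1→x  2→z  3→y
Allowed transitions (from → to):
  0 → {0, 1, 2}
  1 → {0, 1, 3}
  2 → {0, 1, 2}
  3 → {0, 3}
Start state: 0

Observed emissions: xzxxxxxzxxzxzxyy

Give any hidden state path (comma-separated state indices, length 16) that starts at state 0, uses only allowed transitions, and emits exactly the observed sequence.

0,2,0,0,1,0,0,2,0,0,2,0,2,1,3,3

  pos 0: x in {0,1}, choose 0; start
  pos 1: z in {2}, choose 2; 0->2 ok
  pos 2: x in {0,1}, choose 0; 2->0 ok
  pos 3: x in {0,1}, choose 0; 0->0 ok
  pos 4: x in {0,1}, choose 1; 0->1 ok
  pos 5: x in {0,1}, choose 0; 1->0 ok
  pos 6: x in {0,1}, choose 0; 0->0 ok
  pos 7: z in {2}, choose 2; 0->2 ok
  pos 8: x in {0,1}, choose 0; 2->0 ok
  pos 9: x in {0,1}, choose 0; 0->0 ok
  pos 10: z in {2}, choose 2; 0->2 ok
  pos 11: x in {0,1}, choose 0; 2->0 ok
  pos 12: z in {2}, choose 2; 0->2 ok
  pos 13: x in {0,1}, choose 1; 2->1 ok
  pos 14: y in {3}, choose 3; 1->3 ok
  pos 15: y in {3}, choose 3; 3->3 ok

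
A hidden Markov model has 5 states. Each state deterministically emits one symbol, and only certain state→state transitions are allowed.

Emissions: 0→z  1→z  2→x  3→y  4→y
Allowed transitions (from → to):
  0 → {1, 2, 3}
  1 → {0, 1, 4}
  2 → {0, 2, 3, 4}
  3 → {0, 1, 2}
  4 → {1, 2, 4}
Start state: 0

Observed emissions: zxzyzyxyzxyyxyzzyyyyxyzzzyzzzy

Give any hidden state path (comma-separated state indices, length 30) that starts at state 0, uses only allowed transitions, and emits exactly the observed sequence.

0,2,0,3,0,3,2,3,0,2,4,4,2,3,1,1,4,4,4,4,2,4,1,0,1,4,1,1,0,3

  pos 0: z in {0,1}, choose 0; start
  pos 1: x in {2}, choose 2; 0->2 ok
  pos 2: z in {0,1}, choose 0; 2->0 ok
  pos 3: y in {3,4}, choose 3; 0->3 ok
  pos 4: z in {0,1}, choose 0; 3->0 ok
  pos 5: y in {3,4}, choose 3; 0->3 ok
  pos 6: x in {2}, choose 2; 3->2 ok
  pos 7: y in {3,4}, choose 3; 2->3 ok
  pos 8: z in {0,1}, choose 0; 3->0 ok
  pos 9: x in {2}, choose 2; 0->2 ok
  pos 10: y in {3,4}, choose 4; 2->4 ok
  pos 11: y in {3,4}, choose 4; 4->4 ok
  pos 12: x in {2}, choose 2; 4->2 ok
  pos 13: y in {3,4}, choose 3; 2->3 ok
  pos 14: z in {0,1}, choose 1; 3->1 ok
  pos 15: z in {0,1}, choose 1; 1->1 ok
  pos 16: y in {3,4}, choose 4; 1->4 ok
  pos 17: y in {3,4}, choose 4; 4->4 ok
  pos 18: y in {3,4}, choose 4; 4->4 ok
  pos 19: y in {3,4}, choose 4; 4->4 ok
  pos 20: x in {2}, choose 2; 4->2 ok
  pos 21: y in {3,4}, choose 4; 2->4 ok
  pos 22: z in {0,1}, choose 1; 4->1 ok
  pos 23: z in {0,1}, choose 0; 1->0 ok
  pos 24: z in {0,1}, choose 1; 0->1 ok
  pos 25: y in {3,4}, choose 4; 1->4 ok
  pos 26: z in {0,1}, choose 1; 4->1 ok
  pos 27: z in {0,1}, choose 1; 1->1 ok
  pos 28: z in {0,1}, choose 0; 1->0 ok
  pos 29: y in {3,4}, choose 3; 0->3 ok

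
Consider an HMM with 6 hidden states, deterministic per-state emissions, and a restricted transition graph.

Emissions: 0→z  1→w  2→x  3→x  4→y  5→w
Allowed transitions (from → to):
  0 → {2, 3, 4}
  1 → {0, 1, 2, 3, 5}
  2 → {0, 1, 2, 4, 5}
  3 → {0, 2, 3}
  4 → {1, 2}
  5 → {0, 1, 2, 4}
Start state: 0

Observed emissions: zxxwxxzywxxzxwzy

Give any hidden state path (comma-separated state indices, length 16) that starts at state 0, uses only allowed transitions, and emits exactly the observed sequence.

0,3,2,1,3,2,0,4,1,3,3,0,2,5,0,4

  [0] z  {0}  => 0  start
  [1] x  {2,3}  => 3  0->3 ok
  [2] x  {2,3}  => 2  3->2 ok
  [3] w  {1,5}  => 1  2->1 ok
  [4] x  {2,3}  => 3  1->3 ok
  [5] x  {2,3}  => 2  3->2 ok
  [6] z  {0}  => 0  2->0 ok
  [7] y  {4}  => 4  0->4 ok
  [8] w  {1,5}  => 1  4->1 ok
  [9] x  {2,3}  => 3  1->3 ok
  [10] x  {2,3}  => 3  3->3 ok
  [11] z  {0}  => 0  3->0 ok
  [12] x  {2,3}  => 2  0->2 ok
  [13] w  {1,5}  => 5  2->5 ok
  [14] z  {0}  => 0  5->0 ok
  [15] y  {4}  => 4  0->4 ok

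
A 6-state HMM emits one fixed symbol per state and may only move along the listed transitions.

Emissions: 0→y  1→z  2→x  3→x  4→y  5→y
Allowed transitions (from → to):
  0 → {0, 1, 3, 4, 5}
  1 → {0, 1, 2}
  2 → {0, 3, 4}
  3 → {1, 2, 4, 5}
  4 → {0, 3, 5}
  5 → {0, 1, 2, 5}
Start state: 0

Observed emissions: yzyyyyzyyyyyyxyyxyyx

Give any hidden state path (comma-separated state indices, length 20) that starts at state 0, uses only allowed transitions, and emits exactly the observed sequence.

  0: obs=y cand={0,4,5} pick 0 [start]
  1: obs=z cand={1} pick 1 [0->1 ok]
  2: obs=y cand={0,4,5} pick 0 [1->0 ok]
  3: obs=y cand={0,4,5} pick 0 [0->0 ok]
  4: obs=y cand={0,4,5} pick 0 [0->0 ok]
  5: obs=y cand={0,4,5} pick 0 [0->0 ok]
  6: obs=z cand={1} pick 1 [0->1 ok]
  7: obs=y cand={0,4,5} pick 0 [1->0 ok]
  8: obs=y cand={0,4,5} pick 4 [0->4 ok]
  9: obs=y cand={0,4,5} pick 5 [4->5 ok]
  10: obs=y cand={0,4,5} pick 0 [5->0 ok]
  11: obs=y cand={0,4,5} pick 4 [0->4 ok]
  12: obs=y cand={0,4,5} pick 0 [4->0 ok]
  13: obs=x cand={2,3} pick 3 [0->3 ok]
  14: obs=y cand={0,4,5} pick 5 [3->5 ok]
  15: obs=y cand={0,4,5} pick 5 [5->5 ok]
  16: obs=x cand={2,3} pick 2 [5->2 ok]
  17: obs=y cand={0,4,5} pick 4 [2->4 ok]
  18: obs=y cand={0,4,5} pick 0 [4->0 ok]
  19: obs=x cand={2,3} pick 3 [0->3 ok]

0,1,0,0,0,0,1,0,4,5,0,4,0,3,5,5,2,4,0,3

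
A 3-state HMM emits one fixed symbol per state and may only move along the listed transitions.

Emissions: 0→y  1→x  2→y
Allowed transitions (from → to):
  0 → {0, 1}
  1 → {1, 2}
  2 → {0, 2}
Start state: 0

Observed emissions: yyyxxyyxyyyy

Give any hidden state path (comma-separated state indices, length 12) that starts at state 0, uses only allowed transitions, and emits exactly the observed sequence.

0,0,0,1,1,2,0,1,2,2,2,0

  0: obs=y cand={0,2} pick 0 [start]
  1: obs=y cand={0,2} pick 0 [0->0 ok]
  2: obs=y cand={0,2} pick 0 [0->0 ok]
  3: obs=x cand={1} pick 1 [0->1 ok]
  4: obs=x cand={1} pick 1 [1->1 ok]
  5: obs=y cand={0,2} pick 2 [1->2 ok]
  6: obs=y cand={0,2} pick 0 [2->0 ok]
  7: obs=x cand={1} pick 1 [0->1 ok]
  8: obs=y cand={0,2} pick 2 [1->2 ok]
  9: obs=y cand={0,2} pick 2 [2->2 ok]
  10: obs=y cand={0,2} pick 2 [2->2 ok]
  11: obs=y cand={0,2} pick 0 [2->0 ok]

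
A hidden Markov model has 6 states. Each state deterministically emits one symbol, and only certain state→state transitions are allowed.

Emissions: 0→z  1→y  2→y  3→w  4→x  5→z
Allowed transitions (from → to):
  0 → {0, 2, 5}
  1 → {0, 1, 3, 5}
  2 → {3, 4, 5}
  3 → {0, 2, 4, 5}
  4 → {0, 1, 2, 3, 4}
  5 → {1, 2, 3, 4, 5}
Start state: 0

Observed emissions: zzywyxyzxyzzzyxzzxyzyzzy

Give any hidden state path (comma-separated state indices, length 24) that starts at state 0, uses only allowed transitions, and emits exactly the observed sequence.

0,0,2,3,2,4,2,5,4,1,0,5,5,2,4,0,5,4,2,5,1,0,5,1

  pos 0: z in {0,5}, choose 0; start
  pos 1: z in {0,5}, choose 0; 0->0 ok
  pos 2: y in {1,2}, choose 2; 0->2 ok
  pos 3: w in {3}, choose 3; 2->3 ok
  pos 4: y in {1,2}, choose 2; 3->2 ok
  pos 5: x in {4}, choose 4; 2->4 ok
  pos 6: y in {1,2}, choose 2; 4->2 ok
  pos 7: z in {0,5}, choose 5; 2->5 ok
  pos 8: x in {4}, choose 4; 5->4 ok
  pos 9: y in {1,2}, choose 1; 4->1 ok
  pos 10: z in {0,5}, choose 0; 1->0 ok
  pos 11: z in {0,5}, choose 5; 0->5 ok
  pos 12: z in {0,5}, choose 5; 5->5 ok
  pos 13: y in {1,2}, choose 2; 5->2 ok
  pos 14: x in {4}, choose 4; 2->4 ok
  pos 15: z in {0,5}, choose 0; 4->0 ok
  pos 16: z in {0,5}, choose 5; 0->5 ok
  pos 17: x in {4}, choose 4; 5->4 ok
  pos 18: y in {1,2}, choose 2; 4->2 ok
  pos 19: z in {0,5}, choose 5; 2->5 ok
  pos 20: y in {1,2}, choose 1; 5->1 ok
  pos 21: z in {0,5}, choose 0; 1->0 ok
  pos 22: z in {0,5}, choose 5; 0->5 ok
  pos 23: y in {1,2}, choose 1; 5->1 ok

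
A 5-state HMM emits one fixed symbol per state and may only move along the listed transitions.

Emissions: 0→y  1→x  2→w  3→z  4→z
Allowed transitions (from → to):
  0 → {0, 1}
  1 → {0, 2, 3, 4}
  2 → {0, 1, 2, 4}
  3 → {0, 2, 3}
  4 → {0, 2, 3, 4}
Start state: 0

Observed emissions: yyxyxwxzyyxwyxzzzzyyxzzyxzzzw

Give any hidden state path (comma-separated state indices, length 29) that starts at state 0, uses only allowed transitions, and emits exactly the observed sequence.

  t0 'y' -> {0}, take 0 (start)
  t1 'y' -> {0}, take 0 (0->0 ok)
  t2 'x' -> {1}, take 1 (0->1 ok)
  t3 'y' -> {0}, take 0 (1->0 ok)
  t4 'x' -> {1}, take 1 (0->1 ok)
  t5 'w' -> {2}, take 2 (1->2 ok)
  t6 'x' -> {1}, take 1 (2->1 ok)
  t7 'z' -> {3,4}, take 3 (1->3 ok)
  t8 'y' -> {0}, take 0 (3->0 ok)
  t9 'y' -> {0}, take 0 (0->0 ok)
  t10 'x' -> {1}, take 1 (0->1 ok)
  t11 'w' -> {2}, take 2 (1->2 ok)
  t12 'y' -> {0}, take 0 (2->0 ok)
  t13 'x' -> {1}, take 1 (0->1 ok)
  t14 'z' -> {3,4}, take 4 (1->4 ok)
  t15 'z' -> {3,4}, take 4 (4->4 ok)
  t16 'z' -> {3,4}, take 3 (4->3 ok)
  t17 'z' -> {3,4}, take 3 (3->3 ok)
  t18 'y' -> {0}, take 0 (3->0 ok)
  t19 'y' -> {0}, take 0 (0->0 ok)
  t20 'x' -> {1}, take 1 (0->1 ok)
  t21 'z' -> {3,4}, take 4 (1->4 ok)
  t22 'z' -> {3,4}, take 3 (4->3 ok)
  t23 'y' -> {0}, take 0 (3->0 ok)
  t24 'x' -> {1}, take 1 (0->1 ok)
  t25 'z' -> {3,4}, take 4 (1->4 ok)
  t26 'z' -> {3,4}, take 4 (4->4 ok)
  t27 'z' -> {3,4}, take 3 (4->3 ok)
  t28 'w' -> {2}, take 2 (3->2 ok)

0,0,1,0,1,2,1,3,0,0,1,2,0,1,4,4,3,3,0,0,1,4,3,0,1,4,4,3,2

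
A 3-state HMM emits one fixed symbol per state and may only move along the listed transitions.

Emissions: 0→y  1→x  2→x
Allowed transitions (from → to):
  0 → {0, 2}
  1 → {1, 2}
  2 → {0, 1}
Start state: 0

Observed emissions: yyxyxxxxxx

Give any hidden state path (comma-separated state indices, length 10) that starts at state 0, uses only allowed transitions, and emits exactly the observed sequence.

0,0,2,0,2,1,1,2,1,1

  t0 'y' -> {0}, take 0 (start)
  t1 'y' -> {0}, take 0 (0->0 ok)
  t2 'x' -> {1,2}, take 2 (0->2 ok)
  t3 'y' -> {0}, take 0 (2->0 ok)
  t4 'x' -> {1,2}, take 2 (0->2 ok)
  t5 'x' -> {1,2}, take 1 (2->1 ok)
  t6 'x' -> {1,2}, take 1 (1->1 ok)
  t7 'x' -> {1,2}, take 2 (1->2 ok)
  t8 'x' -> {1,2}, take 1 (2->1 ok)
  t9 'x' -> {1,2}, take 1 (1->1 ok)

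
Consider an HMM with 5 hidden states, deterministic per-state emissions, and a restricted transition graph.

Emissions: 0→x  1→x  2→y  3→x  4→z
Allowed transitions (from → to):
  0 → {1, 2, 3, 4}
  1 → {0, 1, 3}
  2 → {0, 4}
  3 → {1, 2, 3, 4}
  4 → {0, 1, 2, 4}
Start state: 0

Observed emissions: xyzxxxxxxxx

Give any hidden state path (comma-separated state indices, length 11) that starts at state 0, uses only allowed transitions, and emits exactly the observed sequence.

0,2,4,0,1,1,1,0,1,3,3

  t0 'x' -> {0,1,3}, take 0 (start)
  t1 'y' -> {2}, take 2 (0->2 ok)
  t2 'z' -> {4}, take 4 (2->4 ok)
  t3 'x' -> {0,1,3}, take 0 (4->0 ok)
  t4 'x' -> {0,1,3}, take 1 (0->1 ok)
  t5 'x' -> {0,1,3}, take 1 (1->1 ok)
  t6 'x' -> {0,1,3}, take 1 (1->1 ok)
  t7 'x' -> {0,1,3}, take 0 (1->0 ok)
  t8 'x' -> {0,1,3}, take 1 (0->1 ok)
  t9 'x' -> {0,1,3}, take 3 (1->3 ok)
  t10 'x' -> {0,1,3}, take 3 (3->3 ok)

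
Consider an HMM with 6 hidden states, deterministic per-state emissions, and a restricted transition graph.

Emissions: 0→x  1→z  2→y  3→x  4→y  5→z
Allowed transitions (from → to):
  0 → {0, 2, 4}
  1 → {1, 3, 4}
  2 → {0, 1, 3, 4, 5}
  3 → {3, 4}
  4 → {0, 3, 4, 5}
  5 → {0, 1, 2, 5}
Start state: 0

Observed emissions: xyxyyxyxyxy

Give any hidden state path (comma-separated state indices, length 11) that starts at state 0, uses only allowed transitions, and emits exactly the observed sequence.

0,4,0,4,4,0,4,0,2,0,2

  pos 0: x in {0,3}, choose 0; start
  pos 1: y in {2,4}, choose 4; 0->4 ok
  pos 2: x in {0,3}, choose 0; 4->0 ok
  pos 3: y in {2,4}, choose 4; 0->4 ok
  pos 4: y in {2,4}, choose 4; 4->4 ok
  pos 5: x in {0,3}, choose 0; 4->0 ok
  pos 6: y in {2,4}, choose 4; 0->4 ok
  pos 7: x in {0,3}, choose 0; 4->0 ok
  pos 8: y in {2,4}, choose 2; 0->2 ok
  pos 9: x in {0,3}, choose 0; 2->0 ok
  pos 10: y in {2,4}, choose 2; 0->2 ok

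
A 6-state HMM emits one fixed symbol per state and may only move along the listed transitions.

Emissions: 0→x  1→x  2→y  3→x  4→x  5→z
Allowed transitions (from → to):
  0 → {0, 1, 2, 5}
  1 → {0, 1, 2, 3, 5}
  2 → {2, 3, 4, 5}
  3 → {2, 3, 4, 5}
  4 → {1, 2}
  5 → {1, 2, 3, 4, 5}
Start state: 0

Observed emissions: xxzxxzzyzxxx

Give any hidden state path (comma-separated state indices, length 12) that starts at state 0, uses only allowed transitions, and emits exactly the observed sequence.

0,0,5,3,3,5,5,2,5,3,4,1

  pos 0: x in {0,1,3,4}, choose 0; start
  pos 1: x in {0,1,3,4}, choose 0; 0->0 ok
  pos 2: z in {5}, choose 5; 0->5 ok
  pos 3: x in {0,1,3,4}, choose 3; 5->3 ok
  pos 4: x in {0,1,3,4}, choose 3; 3->3 ok
  pos 5: z in {5}, choose 5; 3->5 ok
  pos 6: z in {5}, choose 5; 5->5 ok
  pos 7: y in {2}, choose 2; 5->2 ok
  pos 8: z in {5}, choose 5; 2->5 ok
  pos 9: x in {0,1,3,4}, choose 3; 5->3 ok
  pos 10: x in {0,1,3,4}, choose 4; 3->4 ok
  pos 11: x in {0,1,3,4}, choose 1; 4->1 ok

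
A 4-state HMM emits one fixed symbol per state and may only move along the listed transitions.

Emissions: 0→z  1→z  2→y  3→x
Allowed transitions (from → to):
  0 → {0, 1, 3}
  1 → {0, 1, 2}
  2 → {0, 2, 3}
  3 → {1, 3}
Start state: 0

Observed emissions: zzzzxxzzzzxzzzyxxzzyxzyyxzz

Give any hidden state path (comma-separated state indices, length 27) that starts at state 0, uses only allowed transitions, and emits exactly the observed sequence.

  [0] z  {0,1}  => 0  start
  [1] z  {0,1}  => 1  0->1 ok
  [2] z  {0,1}  => 1  1->1 ok
  [3] z  {0,1}  => 0  1->0 ok
  [4] x  {3}  => 3  0->3 ok
  [5] x  {3}  => 3  3->3 ok
  [6] z  {0,1}  => 1  3->1 ok
  [7] z  {0,1}  => 1  1->1 ok
  [8] z  {0,1}  => 1  1->1 ok
  [9] z  {0,1}  => 0  1->0 ok
  [10] x  {3}  => 3  0->3 ok
  [11] z  {0,1}  => 1  3->1 ok
  [12] z  {0,1}  => 0  1->0 ok
  [13] z  {0,1}  => 1  0->1 ok
  [14] y  {2}  => 2  1->2 ok
  [15] x  {3}  => 3  2->3 ok
  [16] x  {3}  => 3  3->3 ok
  [17] z  {0,1}  => 1  3->1 ok
  [18] z  {0,1}  => 1  1->1 ok
  [19] y  {2}  => 2  1->2 ok
  [20] x  {3}  => 3  2->3 ok
  [21] z  {0,1}  => 1  3->1 ok
  [22] y  {2}  => 2  1->2 ok
  [23] y  {2}  => 2  2->2 ok
  [24] x  {3}  => 3  2->3 ok
  [25] z  {0,1}  => 1  3->1 ok
  [26] z  {0,1}  => 1  1->1 ok

0,1,1,0,3,3,1,1,1,0,3,1,0,1,2,3,3,1,1,2,3,1,2,2,3,1,1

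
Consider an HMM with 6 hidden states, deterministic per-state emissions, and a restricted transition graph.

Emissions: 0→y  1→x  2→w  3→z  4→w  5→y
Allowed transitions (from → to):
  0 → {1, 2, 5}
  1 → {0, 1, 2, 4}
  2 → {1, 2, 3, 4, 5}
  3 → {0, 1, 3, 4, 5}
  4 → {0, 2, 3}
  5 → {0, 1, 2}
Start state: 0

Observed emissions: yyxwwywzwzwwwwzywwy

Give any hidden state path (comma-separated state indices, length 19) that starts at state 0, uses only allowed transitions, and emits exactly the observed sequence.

  [0] y  {0,5}  => 0  start
  [1] y  {0,5}  => 5  0->5 ok
  [2] x  {1}  => 1  5->1 ok
  [3] w  {2,4}  => 2  1->2 ok
  [4] w  {2,4}  => 2  2->2 ok
  [5] y  {0,5}  => 5  2->5 ok
  [6] w  {2,4}  => 2  5->2 ok
  [7] z  {3}  => 3  2->3 ok
  [8] w  {2,4}  => 4  3->4 ok
  [9] z  {3}  => 3  4->3 ok
  [10] w  {2,4}  => 4  3->4 ok
  [11] w  {2,4}  => 2  4->2 ok
  [12] w  {2,4}  => 2  2->2 ok
  [13] w  {2,4}  => 2  2->2 ok
  [14] z  {3}  => 3  2->3 ok
  [15] y  {0,5}  => 5  3->5 ok
  [16] w  {2,4}  => 2  5->2 ok
  [17] w  {2,4}  => 4  2->4 ok
  [18] y  {0,5}  => 0  4->0 ok

0,5,1,2,2,5,2,3,4,3,4,2,2,2,3,5,2,4,0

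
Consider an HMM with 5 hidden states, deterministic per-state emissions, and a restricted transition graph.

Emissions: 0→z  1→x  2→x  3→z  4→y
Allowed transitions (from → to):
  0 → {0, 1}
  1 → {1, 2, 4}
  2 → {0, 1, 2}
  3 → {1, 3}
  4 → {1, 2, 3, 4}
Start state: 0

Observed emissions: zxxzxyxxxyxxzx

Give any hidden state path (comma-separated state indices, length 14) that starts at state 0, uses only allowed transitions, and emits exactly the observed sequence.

  t0 'z' -> {0,3}, take 0 (start)
  t1 'x' -> {1,2}, take 1 (0->1 ok)
  t2 'x' -> {1,2}, take 2 (1->2 ok)
  t3 'z' -> {0,3}, take 0 (2->0 ok)
  t4 'x' -> {1,2}, take 1 (0->1 ok)
  t5 'y' -> {4}, take 4 (1->4 ok)
  t6 'x' -> {1,2}, take 1 (4->1 ok)
  t7 'x' -> {1,2}, take 2 (1->2 ok)
  t8 'x' -> {1,2}, take 1 (2->1 ok)
  t9 'y' -> {4}, take 4 (1->4 ok)
  t10 'x' -> {1,2}, take 2 (4->2 ok)
  t11 'x' -> {1,2}, take 2 (2->2 ok)
  t12 'z' -> {0,3}, take 0 (2->0 ok)
  t13 'x' -> {1,2}, take 1 (0->1 ok)

0,1,2,0,1,4,1,2,1,4,2,2,0,1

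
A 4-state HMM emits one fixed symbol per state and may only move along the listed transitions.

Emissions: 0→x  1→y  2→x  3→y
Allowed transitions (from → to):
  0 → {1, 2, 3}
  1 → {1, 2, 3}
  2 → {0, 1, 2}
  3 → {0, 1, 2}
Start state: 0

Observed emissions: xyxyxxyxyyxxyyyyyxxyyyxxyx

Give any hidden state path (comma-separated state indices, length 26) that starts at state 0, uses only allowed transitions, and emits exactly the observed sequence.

0,3,0,3,2,0,3,0,1,3,2,0,1,1,1,1,1,2,0,3,1,3,2,0,3,0

  pos 0: x in {0,2}, choose 0; start
  pos 1: y in {1,3}, choose 3; 0->3 ok
  pos 2: x in {0,2}, choose 0; 3->0 ok
  pos 3: y in {1,3}, choose 3; 0->3 ok
  pos 4: x in {0,2}, choose 2; 3->2 ok
  pos 5: x in {0,2}, choose 0; 2->0 ok
  pos 6: y in {1,3}, choose 3; 0->3 ok
  pos 7: x in {0,2}, choose 0; 3->0 ok
  pos 8: y in {1,3}, choose 1; 0->1 ok
  pos 9: y in {1,3}, choose 3; 1->3 ok
  pos 10: x in {0,2}, choose 2; 3->2 ok
  pos 11: x in {0,2}, choose 0; 2->0 ok
  pos 12: y in {1,3}, choose 1; 0->1 ok
  pos 13: y in {1,3}, choose 1; 1->1 ok
  pos 14: y in {1,3}, choose 1; 1->1 ok
  pos 15: y in {1,3}, choose 1; 1->1 ok
  pos 16: y in {1,3}, choose 1; 1->1 ok
  pos 17: x in {0,2}, choose 2; 1->2 ok
  pos 18: x in {0,2}, choose 0; 2->0 ok
  pos 19: y in {1,3}, choose 3; 0->3 ok
  pos 20: y in {1,3}, choose 1; 3->1 ok
  pos 21: y in {1,3}, choose 3; 1->3 ok
  pos 22: x in {0,2}, choose 2; 3->2 ok
  pos 23: x in {0,2}, choose 0; 2->0 ok
  pos 24: y in {1,3}, choose 3; 0->3 ok
  pos 25: x in {0,2}, choose 0; 3->0 ok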